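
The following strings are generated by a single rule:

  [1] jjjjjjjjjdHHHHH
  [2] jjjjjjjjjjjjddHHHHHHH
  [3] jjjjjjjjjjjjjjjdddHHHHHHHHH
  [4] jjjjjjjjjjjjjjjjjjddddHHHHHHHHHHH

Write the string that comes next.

Each string has the form j^{3n+3} d^{n-1} H^{2n+1}, where the shown terms are n = 2, 3, 4, 5.
Setting n = 6 gives 21, 5, 13 characters in each block.

jjjjjjjjjjjjjjjjjjjjjdddddHHHHHHHHHHHHH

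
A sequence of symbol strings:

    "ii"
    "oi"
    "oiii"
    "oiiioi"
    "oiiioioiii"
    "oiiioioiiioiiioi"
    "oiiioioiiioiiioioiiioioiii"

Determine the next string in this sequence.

From term 3 onward, concatenate the last term with the second-to-last: oi·ii = oiii, oiii·oi = oiiioi, …
The next term joins oiiioioiiioiiioioiiioioiii and oiiioioiiioiiioi.

oiiioioiiioiiioioiiioioiiioiiioioiiioiiioi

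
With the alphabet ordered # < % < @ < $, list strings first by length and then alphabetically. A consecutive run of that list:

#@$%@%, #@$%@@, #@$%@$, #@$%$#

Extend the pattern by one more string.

#@$%$%

The successor of #@$%$# increments the rightmost position that isn't already $ and resets every position after it to #.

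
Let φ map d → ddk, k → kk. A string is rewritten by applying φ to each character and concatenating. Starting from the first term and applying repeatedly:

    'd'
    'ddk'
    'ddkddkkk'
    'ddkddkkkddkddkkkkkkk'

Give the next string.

Applying the rule to each of the 20 symbols of ddkddkkkddkddkkkkkkk gives the pieces ddk ddk kk ddk ddk kk kk kk ddk ddk kk ddk ddk kk kk kk kk kk kk kk, which concatenate to the answer.

ddkddkkkddkddkkkkkkkddkddkkkddkddkkkkkkkkkkkkkkk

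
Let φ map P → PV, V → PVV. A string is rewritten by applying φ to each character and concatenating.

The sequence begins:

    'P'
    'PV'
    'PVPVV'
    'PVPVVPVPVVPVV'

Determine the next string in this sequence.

PVPVVPVPVVPVVPVPVVPVPVVPVVPVPVVPVV

Applying the rule to each of the 13 symbols of PVPVVPVPVVPVV gives the pieces PV PVV PV PVV PVV PV PVV PV PVV PVV PV PVV PVV, which concatenate to the answer.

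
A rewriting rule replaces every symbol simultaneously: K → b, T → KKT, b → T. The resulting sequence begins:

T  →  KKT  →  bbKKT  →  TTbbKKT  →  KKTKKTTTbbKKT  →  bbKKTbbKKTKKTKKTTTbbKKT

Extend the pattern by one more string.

Rewriting the 23 symbols of bbKKTbbKKTKKTKKTTTbbKKT one by one yields T T b b KKT T T b b KKT b b KKT b b KKT KKT KKT T T b b KKT; concatenated:

TTbbKKTTTbbKKTbbKKTbbKKTKKTKKTTTbbKKT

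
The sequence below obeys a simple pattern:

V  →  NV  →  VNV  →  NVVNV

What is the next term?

VNVNVVNV

Each term (from the third on) is the two preceding terms concatenated in order: term 3 = V·NV = VNV.
So term 5 is VNV·NVVNV.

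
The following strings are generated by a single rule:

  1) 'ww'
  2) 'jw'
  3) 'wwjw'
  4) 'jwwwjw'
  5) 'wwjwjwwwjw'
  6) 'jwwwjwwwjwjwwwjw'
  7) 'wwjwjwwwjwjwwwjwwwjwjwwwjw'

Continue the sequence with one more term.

jwwwjwwwjwjwwwjwwwjwjwwwjwjwwwjwwwjwjwwwjw

Each term (from the third on) is the two preceding terms concatenated in order: term 3 = ww·jw = wwjw.
So term 8 is jwwwjwwwjwjwwwjw·wwjwjwwwjwjwwwjwwwjwjwwwjw.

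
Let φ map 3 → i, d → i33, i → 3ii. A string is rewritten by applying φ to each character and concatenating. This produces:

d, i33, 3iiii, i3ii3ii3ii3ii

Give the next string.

3iii3ii3iii3ii3iii3ii3iii3ii3ii

Applying the rule to each of the 13 symbols of i3ii3ii3ii3ii gives the pieces 3ii i 3ii 3ii i 3ii 3ii i 3ii 3ii i 3ii 3ii, which concatenate to the answer.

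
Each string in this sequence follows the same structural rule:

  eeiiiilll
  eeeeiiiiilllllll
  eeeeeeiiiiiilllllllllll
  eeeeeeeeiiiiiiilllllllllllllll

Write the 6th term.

Term n consists of 2n e's, followed by n+3 i's, followed by 4n-1 l's (n = 1, 2, …).
For term 6, n = 6, so the run lengths are 12, 9, 23.

eeeeeeeeeeeeiiiiiiiiilllllllllllllllllllllll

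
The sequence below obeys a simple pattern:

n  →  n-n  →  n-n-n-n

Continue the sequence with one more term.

n-n-n-n-n-n-n-n

Every step duplicates the string with '-' between the halves.
So the next term is two copies of n-n-n-n with '-' between the halves.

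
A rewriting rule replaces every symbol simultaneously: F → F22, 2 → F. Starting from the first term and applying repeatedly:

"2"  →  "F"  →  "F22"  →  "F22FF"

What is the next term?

F22FFF22F22

Rewriting each symbol of F22FF: F→F22, 2→F, 2→F, F→F22, F→F22, which concatenates to F22 F F F22 F22.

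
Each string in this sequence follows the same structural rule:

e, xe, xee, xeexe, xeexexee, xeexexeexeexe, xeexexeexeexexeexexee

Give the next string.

xeexexeexeexexeexexeexeexexeexeexe

Each term (from the third on) is the previous term followed by the one before it: term 3 = xe·e = xee.
The next term joins xeexexeexeexexeexexee and xeexexeexeexe.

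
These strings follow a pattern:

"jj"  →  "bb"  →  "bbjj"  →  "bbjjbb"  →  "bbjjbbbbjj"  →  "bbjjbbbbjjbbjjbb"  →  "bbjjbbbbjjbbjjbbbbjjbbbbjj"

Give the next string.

bbjjbbbbjjbbjjbbbbjjbbbbjjbbjjbbbbjjbbjjbb

Each term (from the third on) is the previous term followed by the one before it: term 3 = bb·jj = bbjj.
So term 8 is bbjjbbbbjjbbjjbbbbjjbbbbjj·bbjjbbbbjjbbjjbb.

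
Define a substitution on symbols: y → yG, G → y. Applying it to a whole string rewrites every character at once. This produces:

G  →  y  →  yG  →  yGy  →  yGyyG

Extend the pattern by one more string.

Rewriting each symbol of yGyyG: y→yG, G→y, y→yG, y→yG, G→y, which concatenates to yG y yG yG y.

yGyyGyGy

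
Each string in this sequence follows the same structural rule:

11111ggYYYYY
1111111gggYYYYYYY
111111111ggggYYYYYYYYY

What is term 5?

1111111111111ggggggYYYYYYYYYYYYY

Each string has the form 1^{2n+1} g^{n} Y^{2n+1}, where the shown terms are n = 2, 3, 4.
Setting n = 6 gives 13, 6, 13 characters in each block.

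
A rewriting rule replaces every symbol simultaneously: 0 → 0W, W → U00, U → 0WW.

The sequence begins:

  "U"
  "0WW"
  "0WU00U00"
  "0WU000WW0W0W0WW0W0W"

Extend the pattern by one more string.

Rewriting the 19 symbols of 0WU000WW0W0W0WW0W0W one by one yields 0W U00 0WW 0W 0W 0W U00 U00 0W U00 0W U00 0W U00 U00 0W U00 0W U00; concatenated:

0WU000WW0W0W0WU00U000WU000WU000WU00U000WU000WU00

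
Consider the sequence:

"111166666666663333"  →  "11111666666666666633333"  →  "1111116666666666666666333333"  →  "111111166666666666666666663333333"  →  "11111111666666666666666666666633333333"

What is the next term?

1111111116666666666666666666666666333333333

The n-th term is n+1 1's then 3n+1 6's then n+1 3's, where the shown terms are n = 3, 4, 5, 6, 7.
Setting n = 8 gives 9, 25, 9 characters in each block.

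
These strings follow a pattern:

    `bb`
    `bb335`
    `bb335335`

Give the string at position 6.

Every step adds 335 to the end: s(k+1) = s(k)·335.
From bb335335, 3 further steps: bb335335 → bb335335335 → bb335335335335 → (answer).

bb335335335335335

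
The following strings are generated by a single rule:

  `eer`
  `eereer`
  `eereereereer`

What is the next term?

eereereereereereereereer

s(k+1) = s(k)·s(k) — each term doubles the last.
One more doubling of eereereereer gives the answer.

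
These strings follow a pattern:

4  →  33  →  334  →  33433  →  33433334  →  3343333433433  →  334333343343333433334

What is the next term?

From term 3 onward, concatenate the last term with the second-to-last: 33·4 = 334, 334·33 = 33433, …
The next term joins 334333343343333433334 and 3343333433433.

3343333433433334333343343333433433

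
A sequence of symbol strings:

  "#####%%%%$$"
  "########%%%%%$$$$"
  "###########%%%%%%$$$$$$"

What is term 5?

#################%%%%%%%%$$$$$$$$$$

Reading off run lengths: # runs 5, 8, 11; % runs 4, 5, 6; $ runs 2, 4, 6 — each is linear in n (n = 1, 2, …).
Setting n = 5 gives 17, 8, 10 characters in each block.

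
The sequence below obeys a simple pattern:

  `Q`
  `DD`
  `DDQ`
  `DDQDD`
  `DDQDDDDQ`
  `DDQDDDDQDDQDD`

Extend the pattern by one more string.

DDQDDDDQDDQDDDDQDDDDQ

This is a Fibonacci-style word recurrence s(k) = s(k−1)·s(k−2): e.g. DD·Q = DDQ.
So term 7 is DDQDDDDQDDQDD·DDQDDDDQ.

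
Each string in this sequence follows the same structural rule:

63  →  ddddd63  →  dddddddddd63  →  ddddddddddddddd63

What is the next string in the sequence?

dddddddddddddddddddd63

Each term is the previous one with ddddd prepended.
So the next term is ddddd·ddddddddddddddd63.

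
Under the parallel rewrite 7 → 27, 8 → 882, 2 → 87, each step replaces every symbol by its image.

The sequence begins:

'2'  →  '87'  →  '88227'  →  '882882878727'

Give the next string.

882882878828828788227882278727

Expanding 882882878727: 8→882, 8→882, 2→87, 8→882, 8→882, 2→87, 8→882, 7→27, 8→882, 7→27, 2→87, 7→27. Concatenated: 882 882 87 882 882 87 882 27 882 27 87 27.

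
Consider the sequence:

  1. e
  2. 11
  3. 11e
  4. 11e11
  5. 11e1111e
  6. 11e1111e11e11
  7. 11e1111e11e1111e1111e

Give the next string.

From term 3 onward, concatenate the last term with the second-to-last: 11·e = 11e, 11e·11 = 11e11, …
Continuing: 11e1111e11e1111e1111e · 11e1111e11e11 gives term 8.

11e1111e11e1111e1111e11e1111e11e11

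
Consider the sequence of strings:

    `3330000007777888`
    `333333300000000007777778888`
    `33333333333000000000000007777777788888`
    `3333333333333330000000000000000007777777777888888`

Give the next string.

Reading off run lengths: 3 runs 3, 7, 11, 15; 0 runs 6, 10, 14, 18; 7 runs 4, 6, 8, 10; 8 runs 3, 4, 5, 6 — each is linear in n (n = 1, 2, …).
Setting n = 5 gives 19, 22, 12, 7 characters in each block.

333333333333333333300000000000000000000007777777777778888888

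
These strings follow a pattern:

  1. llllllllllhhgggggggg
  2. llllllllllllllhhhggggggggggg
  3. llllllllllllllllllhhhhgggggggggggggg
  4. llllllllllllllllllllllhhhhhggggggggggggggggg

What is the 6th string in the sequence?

Reading off run lengths: l runs 10, 14, 18, 22; h runs 2, 3, 4, 5; g runs 8, 11, 14, 17 — each is linear in n, where the shown terms are n = 2, 3, 4, 5.
Setting n = 7 gives 30, 7, 23 characters in each block.

llllllllllllllllllllllllllllllhhhhhhhggggggggggggggggggggggg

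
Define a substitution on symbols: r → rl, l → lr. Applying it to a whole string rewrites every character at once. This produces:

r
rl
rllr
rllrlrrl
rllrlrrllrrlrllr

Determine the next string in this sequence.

Applying the rule to each of the 16 symbols of rllrlrrllrrlrllr gives the pieces rl lr lr rl lr rl rl lr lr rl rl lr rl lr lr rl, which concatenate to the answer.

rllrlrrllrrlrllrlrrlrllrrllrlrrl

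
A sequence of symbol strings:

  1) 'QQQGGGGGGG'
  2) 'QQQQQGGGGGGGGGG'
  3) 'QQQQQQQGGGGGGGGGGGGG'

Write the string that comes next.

Term n consists of 2n-1 Q's, followed by 3n+1 G's, where the shown terms are n = 2, 3, 4.
At n = 5 the blocks have lengths 9, 16.

QQQQQQQQQGGGGGGGGGGGGGGGG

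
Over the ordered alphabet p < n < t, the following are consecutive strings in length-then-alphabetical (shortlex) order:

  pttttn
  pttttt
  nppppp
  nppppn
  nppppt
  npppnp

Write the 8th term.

Continuing the enumeration 2 steps past npppnp: npppnp → npppnn → (answer).

npppnt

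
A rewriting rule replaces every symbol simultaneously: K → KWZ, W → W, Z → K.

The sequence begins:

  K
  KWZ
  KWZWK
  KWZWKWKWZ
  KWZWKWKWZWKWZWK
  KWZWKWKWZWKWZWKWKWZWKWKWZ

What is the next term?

KWZWKWKWZWKWZWKWKWZWKWKWZWKWZWKWKWZWKWZWK

φ(KWZWKWKWZWKWZWKWKWZWKWKWZ) expands symbol-by-symbol to KWZ W K W KWZ W KWZ W K W KWZ W K W KWZ W KWZ W K W KWZ W KWZ W K; joining the 25 pieces gives the next term.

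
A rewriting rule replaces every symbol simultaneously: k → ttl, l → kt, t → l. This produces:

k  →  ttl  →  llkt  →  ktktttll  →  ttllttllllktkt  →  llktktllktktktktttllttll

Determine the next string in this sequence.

φ(llktktllktktktktttllttll) expands symbol-by-symbol to kt kt ttl l ttl l kt kt ttl l ttl l ttl l ttl l l l kt kt l l kt kt; joining the 24 pieces gives the next term.

ktktttllttllktktttllttllttllttllllktktllktkt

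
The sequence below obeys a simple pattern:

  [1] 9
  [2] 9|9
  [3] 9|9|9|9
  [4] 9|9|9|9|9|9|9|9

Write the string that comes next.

Every step duplicates the string with '|' between the halves.
One more doubling of 9|9|9|9|9|9|9|9 gives the answer.

9|9|9|9|9|9|9|9|9|9|9|9|9|9|9|9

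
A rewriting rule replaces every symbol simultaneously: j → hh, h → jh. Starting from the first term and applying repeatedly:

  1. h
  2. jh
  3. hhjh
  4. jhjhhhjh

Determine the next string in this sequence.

hhjhhhjhjhjhhhjh

Expanding jhjhhhjh: j→hh, h→jh, j→hh, h→jh, h→jh, h→jh, j→hh, h→jh. Concatenated: hh jh hh jh jh jh hh jh.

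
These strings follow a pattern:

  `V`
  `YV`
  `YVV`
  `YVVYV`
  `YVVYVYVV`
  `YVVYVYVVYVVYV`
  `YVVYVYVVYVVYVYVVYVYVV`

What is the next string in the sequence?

Each term (from the third on) is the previous term followed by the one before it: term 3 = YV·V = YVV.
The next term joins YVVYVYVVYVVYVYVVYVYVV and YVVYVYVVYVVYV.

YVVYVYVVYVVYVYVVYVYVVYVVYVYVVYVVYV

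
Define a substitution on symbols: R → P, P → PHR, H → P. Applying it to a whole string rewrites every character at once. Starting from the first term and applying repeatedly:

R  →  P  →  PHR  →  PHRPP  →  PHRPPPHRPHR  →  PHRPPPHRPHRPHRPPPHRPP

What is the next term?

PHRPPPHRPHRPHRPPPHRPPPHRPPPHRPHRPHRPPPHRPHR

φ(PHRPPPHRPHRPHRPPPHRPP) expands symbol-by-symbol to PHR P P PHR PHR PHR P P PHR P P PHR P P PHR PHR PHR P P PHR PHR; joining the 21 pieces gives the next term.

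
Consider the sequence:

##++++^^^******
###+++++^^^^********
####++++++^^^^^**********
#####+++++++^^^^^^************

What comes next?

Reading off run lengths: # runs 2, 3, 4, 5; + runs 4, 5, 6, 7; ^ runs 3, 4, 5, 6; * runs 6, 8, 10, 12 — each is linear in n, where the shown terms are n = 3, 4, 5, 6.
At n = 7 the blocks have lengths 6, 8, 7, 14.

######++++++++^^^^^^^**************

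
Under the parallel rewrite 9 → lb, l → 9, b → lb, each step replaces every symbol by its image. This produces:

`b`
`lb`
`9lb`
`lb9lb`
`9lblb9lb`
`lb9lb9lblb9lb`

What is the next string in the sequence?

Applying the rule to each of the 13 symbols of lb9lb9lblb9lb gives the pieces 9 lb lb 9 lb lb 9 lb 9 lb lb 9 lb, which concatenate to the answer.

9lblb9lblb9lb9lblb9lb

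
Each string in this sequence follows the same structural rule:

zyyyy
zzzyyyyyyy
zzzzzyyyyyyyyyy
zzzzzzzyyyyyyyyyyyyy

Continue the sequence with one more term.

zzzzzzzzzyyyyyyyyyyyyyyyy

Each string has the form z^{2n-1} y^{3n+1} (n = 1, 2, …).
At n = 5 the blocks have lengths 9, 16.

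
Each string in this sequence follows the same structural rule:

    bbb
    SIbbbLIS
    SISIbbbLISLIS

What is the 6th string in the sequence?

SISISISISIbbbLISLISLISLISLIS

Each term wraps the previous one in SI on the left and LIS on the right.
From SISIbbbLISLIS, 3 further steps: SISIbbbLISLIS → SISISIbbbLISLISLIS → SISISISIbbbLISLISLISLIS → (answer).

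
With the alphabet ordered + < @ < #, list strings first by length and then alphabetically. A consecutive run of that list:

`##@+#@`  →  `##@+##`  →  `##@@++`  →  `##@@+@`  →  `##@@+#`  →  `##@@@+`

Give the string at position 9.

Continuing the enumeration 3 steps past ##@@@+: ##@@@+ → ##@@@@ → ##@@@# → (answer).

##@@#+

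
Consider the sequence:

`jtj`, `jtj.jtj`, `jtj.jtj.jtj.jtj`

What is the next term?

jtj.jtj.jtj.jtj.jtj.jtj.jtj.jtj

Every step duplicates the string with '.' between the halves.
One more doubling of jtj.jtj.jtj.jtj gives the answer.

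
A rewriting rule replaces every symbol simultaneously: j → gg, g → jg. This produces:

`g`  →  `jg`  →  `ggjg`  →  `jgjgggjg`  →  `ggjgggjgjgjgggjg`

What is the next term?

Rewriting the 16 symbols of ggjgggjgjgjgggjg one by one yields jg jg gg jg jg jg gg jg gg jg gg jg jg jg gg jg; concatenated:

jgjgggjgjgjgggjgggjgggjgjgjgggjg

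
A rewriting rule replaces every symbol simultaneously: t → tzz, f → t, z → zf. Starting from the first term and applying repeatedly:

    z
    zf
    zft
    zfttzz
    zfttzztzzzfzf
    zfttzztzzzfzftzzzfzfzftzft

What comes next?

Rewriting the 26 symbols of zfttzztzzzfzftzzzfzfzftzft one by one yields zf t tzz tzz zf zf tzz zf zf zf t zf t tzz zf zf zf t zf t zf t tzz zf t tzz; concatenated:

zfttzztzzzfzftzzzfzfzftzfttzzzfzfzftzftzfttzzzfttzz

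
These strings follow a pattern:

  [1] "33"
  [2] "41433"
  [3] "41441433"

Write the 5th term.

Every step adds 414 at the front: s(k+1) = 414·s(k).
From 41441433, 2 further steps: 41441433 → 41441441433 → (answer).

41441441441433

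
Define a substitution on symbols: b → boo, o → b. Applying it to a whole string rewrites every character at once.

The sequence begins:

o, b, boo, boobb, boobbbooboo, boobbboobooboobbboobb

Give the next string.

φ(boobbboobooboobbboobb) expands symbol-by-symbol to boo b b boo boo boo b b boo b b boo b b boo boo boo b b boo boo; joining the 21 pieces gives the next term.

boobbboobooboobbboobbboobbboobooboobbbooboo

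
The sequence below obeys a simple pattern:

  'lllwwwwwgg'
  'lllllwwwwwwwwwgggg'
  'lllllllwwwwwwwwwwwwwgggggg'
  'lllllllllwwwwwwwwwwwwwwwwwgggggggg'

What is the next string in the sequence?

lllllllllllwwwwwwwwwwwwwwwwwwwwwgggggggggg

Term n consists of 2n+1 l's, followed by 4n+1 w's, followed by 2n g's (n = 1, 2, …).
For the next term, n = 5, so the run lengths are 11, 21, 10.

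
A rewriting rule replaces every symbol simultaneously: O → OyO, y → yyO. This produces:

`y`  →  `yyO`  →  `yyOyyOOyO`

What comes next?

Expanding yyOyyOOyO: y→yyO, y→yyO, O→OyO, y→yyO, y→yyO, O→OyO, O→OyO, y→yyO, O→OyO. Concatenated: yyO yyO OyO yyO yyO OyO OyO yyO OyO.

yyOyyOOyOyyOyyOOyOOyOyyOOyO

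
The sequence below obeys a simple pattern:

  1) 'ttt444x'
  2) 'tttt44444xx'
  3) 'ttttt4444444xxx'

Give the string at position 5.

The n-th term is n+1 t's then 2n-1 4's then n-1 x's, where the shown terms are n = 2, 3, 4.
For term 5, n = 6, so the run lengths are 7, 11, 5.

ttttttt44444444444xxxxx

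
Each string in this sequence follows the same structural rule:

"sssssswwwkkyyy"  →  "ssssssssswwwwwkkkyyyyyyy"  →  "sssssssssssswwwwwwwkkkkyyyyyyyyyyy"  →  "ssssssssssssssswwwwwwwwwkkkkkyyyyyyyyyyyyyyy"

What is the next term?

The n-th term is 3n+3 s's then 2n+1 w's then n+1 k's then 4n-1 y's (n = 1, 2, …).
For the next term, n = 5, so the run lengths are 18, 11, 6, 19.

sssssssssssssssssswwwwwwwwwwwkkkkkkyyyyyyyyyyyyyyyyyyy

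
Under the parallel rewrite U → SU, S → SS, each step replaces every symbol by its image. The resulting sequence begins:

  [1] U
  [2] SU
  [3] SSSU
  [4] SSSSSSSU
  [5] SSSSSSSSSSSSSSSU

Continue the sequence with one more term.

SSSSSSSSSSSSSSSSSSSSSSSSSSSSSSSU

Replace each of the 16 characters of SSSSSSSSSSSSSSSU in place — SS SS SS SS SS SS SS SS SS SS SS SS SS SS SS SU — and concatenate.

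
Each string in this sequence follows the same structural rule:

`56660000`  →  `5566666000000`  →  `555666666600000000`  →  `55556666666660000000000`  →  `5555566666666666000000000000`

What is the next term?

The n-th term is n 5's then 2n+1 6's then 2n+2 0's (n = 1, 2, …).
For the next term, n = 6, so the run lengths are 6, 13, 14.

555555666666666666600000000000000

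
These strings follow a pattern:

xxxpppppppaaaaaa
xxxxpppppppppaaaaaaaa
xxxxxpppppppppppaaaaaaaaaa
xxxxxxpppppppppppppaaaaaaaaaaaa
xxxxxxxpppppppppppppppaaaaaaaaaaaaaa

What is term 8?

Reading off run lengths: x runs 3, 4, 5, 6, 7; p runs 7, 9, 11, 13, 15; a runs 6, 8, 10, 12, 14 — each is linear in n, where the shown terms are n = 2, 3, 4, 5, 6.
At n = 9 the blocks have lengths 10, 21, 20.

xxxxxxxxxxpppppppppppppppppppppaaaaaaaaaaaaaaaaaaaa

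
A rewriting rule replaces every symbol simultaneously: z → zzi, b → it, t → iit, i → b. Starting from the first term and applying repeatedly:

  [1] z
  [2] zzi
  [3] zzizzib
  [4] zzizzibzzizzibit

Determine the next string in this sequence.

Replace each of the 16 characters of zzizzibzzizzibit in place — zzi zzi b zzi zzi b it zzi zzi b zzi zzi b it b iit — and concatenate.

zzizzibzzizzibitzzizzibzzizzibitbiit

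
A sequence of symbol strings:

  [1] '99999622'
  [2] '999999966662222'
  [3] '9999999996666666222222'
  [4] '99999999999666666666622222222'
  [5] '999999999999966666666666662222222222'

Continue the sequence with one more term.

9999999999999996666666666666666222222222222

The n-th term is 2n+3 9's then 3n-2 6's then 2n 2's (n = 1, 2, …).
Setting n = 6 gives 15, 16, 12 characters in each block.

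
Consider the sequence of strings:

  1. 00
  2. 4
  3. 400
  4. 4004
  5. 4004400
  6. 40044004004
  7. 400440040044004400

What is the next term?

From term 3 onward, concatenate the last term with the second-to-last: 4·00 = 400, 400·4 = 4004, …
So term 8 is 400440040044004400·40044004004.

40044004004400440040044004004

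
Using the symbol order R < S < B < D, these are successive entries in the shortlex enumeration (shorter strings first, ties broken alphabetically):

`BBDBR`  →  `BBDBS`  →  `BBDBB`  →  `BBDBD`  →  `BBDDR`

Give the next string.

BBDDS

The successor of BBDDR increments the rightmost position that isn't already D and resets every position after it to R.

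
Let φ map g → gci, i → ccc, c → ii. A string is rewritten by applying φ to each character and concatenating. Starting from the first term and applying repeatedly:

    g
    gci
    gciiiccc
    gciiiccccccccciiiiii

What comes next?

φ(gciiiccccccccciiiiii) expands symbol-by-symbol to gci ii ccc ccc ccc ii ii ii ii ii ii ii ii ii ccc ccc ccc ccc ccc ccc; joining the 20 pieces gives the next term.

gciiiccccccccciiiiiiiiiiiiiiiiiicccccccccccccccccc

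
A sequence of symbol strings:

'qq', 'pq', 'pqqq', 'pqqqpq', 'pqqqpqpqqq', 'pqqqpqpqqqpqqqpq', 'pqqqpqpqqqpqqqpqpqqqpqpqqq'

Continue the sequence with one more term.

This is a Fibonacci-style word recurrence s(k) = s(k−1)·s(k−2): e.g. pq·qq = pqqq.
So term 8 is pqqqpqpqqqpqqqpqpqqqpqpqqq·pqqqpqpqqqpqqqpq.

pqqqpqpqqqpqqqpqpqqqpqpqqqpqqqpqpqqqpqqqpq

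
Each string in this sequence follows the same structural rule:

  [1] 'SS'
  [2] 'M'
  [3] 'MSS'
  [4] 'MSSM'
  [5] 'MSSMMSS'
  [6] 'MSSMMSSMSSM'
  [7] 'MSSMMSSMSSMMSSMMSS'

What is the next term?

MSSMMSSMSSMMSSMMSSMSSMMSSMSSM

Each term (from the third on) is the previous term followed by the one before it: term 3 = M·SS = MSS.
The next term joins MSSMMSSMSSMMSSMMSS and MSSMMSSMSSM.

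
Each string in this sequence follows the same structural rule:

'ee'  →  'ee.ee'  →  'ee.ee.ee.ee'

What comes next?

ee.ee.ee.ee.ee.ee.ee.ee

s(k+1) = s(k)·.·s(k) — each term doubles the last with '.' between the halves.
One more doubling of ee.ee.ee.ee gives the answer.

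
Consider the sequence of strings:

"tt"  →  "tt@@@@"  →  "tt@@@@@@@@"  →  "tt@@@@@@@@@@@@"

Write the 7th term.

tt@@@@@@@@@@@@@@@@@@@@@@@@

The strings grow by a fixed suffix @@@@ each time.
From tt@@@@@@@@@@@@, 3 further steps: tt@@@@@@@@@@@@ → tt@@@@@@@@@@@@@@@@ → tt@@@@@@@@@@@@@@@@@@@@ → (answer).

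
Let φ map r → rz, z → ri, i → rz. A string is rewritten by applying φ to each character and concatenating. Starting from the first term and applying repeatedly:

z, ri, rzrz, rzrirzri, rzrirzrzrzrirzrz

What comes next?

Rewriting the 16 symbols of rzrirzrzrzrirzrz one by one yields rz ri rz rz rz ri rz ri rz ri rz rz rz ri rz ri; concatenated:

rzrirzrzrzrirzrirzrirzrzrzrirzri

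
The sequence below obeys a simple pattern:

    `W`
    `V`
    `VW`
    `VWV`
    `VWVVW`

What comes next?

VWVVWVWV

From term 3 onward, concatenate the last term with the second-to-last: V·W = VW, VW·V = VWV, …
Continuing: VWVVW · VWV gives term 6.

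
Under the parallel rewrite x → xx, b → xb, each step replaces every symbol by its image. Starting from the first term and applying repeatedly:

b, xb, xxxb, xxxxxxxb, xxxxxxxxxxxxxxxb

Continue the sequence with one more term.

Rewriting the 16 symbols of xxxxxxxxxxxxxxxb one by one yields xx xx xx xx xx xx xx xx xx xx xx xx xx xx xx xb; concatenated:

xxxxxxxxxxxxxxxxxxxxxxxxxxxxxxxb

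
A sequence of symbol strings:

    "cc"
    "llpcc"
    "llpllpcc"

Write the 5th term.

llpllpllpllpcc

The strings grow by a fixed prefix llp each time.
From llpllpcc, 2 further steps: llpllpcc → llpllpllpcc → (answer).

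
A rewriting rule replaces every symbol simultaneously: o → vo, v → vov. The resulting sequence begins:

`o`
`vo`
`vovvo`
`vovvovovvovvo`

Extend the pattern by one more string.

φ(vovvovovvovvo) expands symbol-by-symbol to vov vo vov vov vo vov vo vov vov vo vov vov vo; joining the 13 pieces gives the next term.

vovvovovvovvovovvovovvovvovovvovvo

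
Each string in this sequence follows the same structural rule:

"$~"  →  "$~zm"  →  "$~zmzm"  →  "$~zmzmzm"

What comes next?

Each term is the previous one with zm appended.
Applying this once more to $~zmzmzm:

$~zmzmzmzm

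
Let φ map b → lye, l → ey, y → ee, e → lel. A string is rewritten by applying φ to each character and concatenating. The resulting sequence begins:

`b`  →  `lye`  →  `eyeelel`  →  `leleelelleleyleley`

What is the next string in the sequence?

eyleleylelleleyleleyeyleleyleleeeyleleylelee

φ(leleelelleleyleley) expands symbol-by-symbol to ey lel ey lel lel ey lel ey ey lel ey lel ee ey lel ey lel ee; joining the 18 pieces gives the next term.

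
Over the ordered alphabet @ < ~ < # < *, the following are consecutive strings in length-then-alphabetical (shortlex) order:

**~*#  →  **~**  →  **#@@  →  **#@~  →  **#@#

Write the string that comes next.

The successor of **#@# increments the rightmost position that isn't already * and resets every position after it to @.

**#@*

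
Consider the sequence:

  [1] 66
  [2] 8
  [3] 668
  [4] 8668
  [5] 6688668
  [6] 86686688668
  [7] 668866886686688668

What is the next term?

86686688668668866886686688668

This is a Fibonacci-style word recurrence s(k) = s(k−2)·s(k−1): e.g. 66·8 = 668.
The next term joins 86686688668 and 668866886686688668.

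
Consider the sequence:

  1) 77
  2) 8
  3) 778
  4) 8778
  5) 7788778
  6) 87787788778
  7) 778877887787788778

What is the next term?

87787788778778877887787788778

This is a Fibonacci-style word recurrence s(k) = s(k−2)·s(k−1): e.g. 77·8 = 778.
The next term joins 87787788778 and 778877887787788778.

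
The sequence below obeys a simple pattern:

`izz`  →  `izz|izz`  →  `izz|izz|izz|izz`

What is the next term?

izz|izz|izz|izz|izz|izz|izz|izz

s(k+1) = s(k)·|·s(k) — each term doubles the last with '|' between the halves.
So the next term is two copies of izz|izz|izz|izz with '|' between the halves.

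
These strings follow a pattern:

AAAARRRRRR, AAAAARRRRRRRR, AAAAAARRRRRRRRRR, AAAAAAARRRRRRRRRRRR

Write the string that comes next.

Each string has the form A^{n+2} R^{2n+2}, where the shown terms are n = 2, 3, 4, 5.
Setting n = 6 gives 8, 14 characters in each block.

AAAAAAAARRRRRRRRRRRRRR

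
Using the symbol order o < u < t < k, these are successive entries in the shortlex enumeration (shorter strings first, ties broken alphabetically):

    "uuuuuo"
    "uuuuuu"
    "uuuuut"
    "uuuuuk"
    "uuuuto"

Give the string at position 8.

uuuutk

Advancing 3 positions from uuuuto through uuuuto → uuuutu → uuuutt reaches term 8.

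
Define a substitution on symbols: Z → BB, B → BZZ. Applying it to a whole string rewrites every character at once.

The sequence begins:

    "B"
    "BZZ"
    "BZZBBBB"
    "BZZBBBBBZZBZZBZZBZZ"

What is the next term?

Rewriting the 19 symbols of BZZBBBBBZZBZZBZZBZZ one by one yields BZZ BB BB BZZ BZZ BZZ BZZ BZZ BB BB BZZ BB BB BZZ BB BB BZZ BB BB; concatenated:

BZZBBBBBZZBZZBZZBZZBZZBBBBBZZBBBBBZZBBBBBZZBBBB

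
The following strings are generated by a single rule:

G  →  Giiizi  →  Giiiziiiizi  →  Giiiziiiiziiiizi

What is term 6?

The strings grow by a fixed suffix iiizi each time.
From Giiiziiiiziiiizi, 2 further steps: Giiiziiiiziiiizi → Giiiziiiiziiiiziiiizi → (answer).

Giiiziiiiziiiiziiiiziiiizi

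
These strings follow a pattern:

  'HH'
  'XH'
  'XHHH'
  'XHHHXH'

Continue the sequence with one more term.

XHHHXHXHHH

This is a Fibonacci-style word recurrence s(k) = s(k−1)·s(k−2): e.g. XH·HH = XHHH.
So term 5 is XHHHXH·XHHH.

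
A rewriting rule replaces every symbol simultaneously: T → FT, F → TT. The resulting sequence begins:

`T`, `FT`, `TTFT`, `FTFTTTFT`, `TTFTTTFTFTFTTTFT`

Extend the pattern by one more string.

Rewriting the 16 symbols of TTFTTTFTFTFTTTFT one by one yields FT FT TT FT FT FT TT FT TT FT TT FT FT FT TT FT; concatenated:

FTFTTTFTFTFTTTFTTTFTTTFTFTFTTTFT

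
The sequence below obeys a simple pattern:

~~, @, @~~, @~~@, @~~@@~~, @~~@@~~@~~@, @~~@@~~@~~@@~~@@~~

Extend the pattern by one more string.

From term 3 onward, concatenate the last term with the second-to-last: @·~~ = @~~, @~~·@ = @~~@, …
Continuing: @~~@@~~@~~@@~~@@~~ · @~~@@~~@~~@ gives term 8.

@~~@@~~@~~@@~~@@~~@~~@@~~@~~@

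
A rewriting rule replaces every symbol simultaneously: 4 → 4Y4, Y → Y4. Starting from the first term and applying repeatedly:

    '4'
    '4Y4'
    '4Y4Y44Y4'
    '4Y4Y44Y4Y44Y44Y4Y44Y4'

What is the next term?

4Y4Y44Y4Y44Y44Y4Y44Y4Y44Y44Y4Y44Y44Y4Y44Y4Y44Y44Y4Y44Y4

Applying the rule to each of the 21 symbols of 4Y4Y44Y4Y44Y44Y4Y44Y4 gives the pieces 4Y4 Y4 4Y4 Y4 4Y4 4Y4 Y4 4Y4 Y4 4Y4 4Y4 Y4 4Y4 4Y4 Y4 4Y4 Y4 4Y4 4Y4 Y4 4Y4, which concatenate to the answer.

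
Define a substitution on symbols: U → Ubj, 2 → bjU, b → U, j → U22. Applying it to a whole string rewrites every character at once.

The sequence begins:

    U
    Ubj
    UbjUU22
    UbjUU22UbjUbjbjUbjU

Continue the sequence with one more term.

Rewriting the 19 symbols of UbjUU22UbjUbjbjUbjU one by one yields Ubj U U22 Ubj Ubj bjU bjU Ubj U U22 Ubj U U22 U U22 Ubj U U22 Ubj; concatenated:

UbjUU22UbjUbjbjUbjUUbjUU22UbjUU22UU22UbjUU22Ubj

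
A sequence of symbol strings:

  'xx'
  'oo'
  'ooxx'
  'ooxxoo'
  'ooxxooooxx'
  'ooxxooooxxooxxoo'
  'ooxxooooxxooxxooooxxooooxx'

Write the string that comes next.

ooxxooooxxooxxooooxxooooxxooxxooooxxooxxoo

From term 3 onward, concatenate the last term with the second-to-last: oo·xx = ooxx, ooxx·oo = ooxxoo, …
Continuing: ooxxooooxxooxxooooxxooooxx · ooxxooooxxooxxoo gives term 8.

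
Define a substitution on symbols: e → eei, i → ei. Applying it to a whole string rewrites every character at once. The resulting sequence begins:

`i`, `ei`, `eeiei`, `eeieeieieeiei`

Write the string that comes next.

Replace each of the 13 characters of eeieeieieeiei in place — eei eei ei eei eei ei eei ei eei eei ei eei ei — and concatenate.

eeieeieieeieeieieeieieeieeieieeiei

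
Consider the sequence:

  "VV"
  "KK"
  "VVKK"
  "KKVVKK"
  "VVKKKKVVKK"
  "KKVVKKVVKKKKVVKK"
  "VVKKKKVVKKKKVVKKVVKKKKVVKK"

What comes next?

Each term (from the third on) is the two preceding terms concatenated in order: term 3 = VV·KK = VVKK.
So term 8 is KKVVKKVVKKKKVVKK·VVKKKKVVKKKKVVKKVVKKKKVVKK.

KKVVKKVVKKKKVVKKVVKKKKVVKKKKVVKKVVKKKKVVKK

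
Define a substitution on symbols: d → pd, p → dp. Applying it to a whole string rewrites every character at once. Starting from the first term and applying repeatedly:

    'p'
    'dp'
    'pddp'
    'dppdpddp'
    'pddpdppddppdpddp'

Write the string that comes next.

Applying the rule to each of the 16 symbols of pddpdppddppdpddp gives the pieces dp pd pd dp pd dp dp pd pd dp dp pd dp pd pd dp, which concatenate to the answer.

dppdpddppddpdppdpddpdppddppdpddp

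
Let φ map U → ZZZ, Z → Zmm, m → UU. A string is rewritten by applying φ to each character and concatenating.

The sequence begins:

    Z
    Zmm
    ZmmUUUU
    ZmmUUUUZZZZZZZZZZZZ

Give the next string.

Applying the rule to each of the 19 symbols of ZmmUUUUZZZZZZZZZZZZ gives the pieces Zmm UU UU ZZZ ZZZ ZZZ ZZZ Zmm Zmm Zmm Zmm Zmm Zmm Zmm Zmm Zmm Zmm Zmm Zmm, which concatenate to the answer.

ZmmUUUUZZZZZZZZZZZZZmmZmmZmmZmmZmmZmmZmmZmmZmmZmmZmmZmm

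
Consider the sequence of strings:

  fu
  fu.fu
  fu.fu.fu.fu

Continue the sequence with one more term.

fu.fu.fu.fu.fu.fu.fu.fu

Every step duplicates the string with '.' between the halves.
So the next term is two copies of fu.fu.fu.fu with '.' between the halves.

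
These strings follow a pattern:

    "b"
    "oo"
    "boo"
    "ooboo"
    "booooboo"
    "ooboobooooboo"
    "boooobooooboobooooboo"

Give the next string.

oobooboooobooboooobooooboobooooboo

This is a Fibonacci-style word recurrence s(k) = s(k−2)·s(k−1): e.g. b·oo = boo.
So term 8 is ooboobooooboo·boooobooooboobooooboo.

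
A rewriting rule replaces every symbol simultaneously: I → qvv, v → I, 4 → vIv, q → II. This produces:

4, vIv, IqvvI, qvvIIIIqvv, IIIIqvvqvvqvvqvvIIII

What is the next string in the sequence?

qvvqvvqvvqvvIIIIIIIIIIIIIIIIqvvqvvqvvqvv

Applying the rule to each of the 20 symbols of IIIIqvvqvvqvvqvvIIII gives the pieces qvv qvv qvv qvv II I I II I I II I I II I I qvv qvv qvv qvv, which concatenate to the answer.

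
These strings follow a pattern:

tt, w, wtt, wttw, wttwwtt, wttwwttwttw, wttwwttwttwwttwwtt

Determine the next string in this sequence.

wttwwttwttwwttwwttwttwwttwttw

Each term (from the third on) is the previous term followed by the one before it: term 3 = w·tt = wtt.
So term 8 is wttwwttwttwwttwwtt·wttwwttwttw.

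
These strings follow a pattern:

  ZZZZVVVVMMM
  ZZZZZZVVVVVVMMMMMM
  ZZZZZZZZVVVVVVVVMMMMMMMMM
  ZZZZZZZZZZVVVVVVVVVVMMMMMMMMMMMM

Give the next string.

The n-th term is 2n+2 Z's then 2n+2 V's then 3n M's (n = 1, 2, …).
Setting n = 5 gives 12, 12, 15 characters in each block.

ZZZZZZZZZZZZVVVVVVVVVVVVMMMMMMMMMMMMMMM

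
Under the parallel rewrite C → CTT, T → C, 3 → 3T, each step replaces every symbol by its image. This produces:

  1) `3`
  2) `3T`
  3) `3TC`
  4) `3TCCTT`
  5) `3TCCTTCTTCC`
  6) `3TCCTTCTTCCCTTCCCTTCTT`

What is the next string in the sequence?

Replace each of the 22 characters of 3TCCTTCTTCCCTTCCCTTCTT in place — 3T C CTT CTT C C CTT C C CTT CTT CTT C C CTT CTT CTT C C CTT C C — and concatenate.

3TCCTTCTTCCCTTCCCTTCTTCTTCCCTTCTTCTTCCCTTCC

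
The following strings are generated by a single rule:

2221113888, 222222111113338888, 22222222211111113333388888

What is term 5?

Reading off run lengths: 2 runs 3, 6, 9; 1 runs 3, 5, 7; 3 runs 1, 3, 5; 8 runs 3, 4, 5 — each is linear in n (n = 1, 2, …).
At n = 5 the blocks have lengths 15, 11, 9, 7.

222222222222222111111111113333333338888888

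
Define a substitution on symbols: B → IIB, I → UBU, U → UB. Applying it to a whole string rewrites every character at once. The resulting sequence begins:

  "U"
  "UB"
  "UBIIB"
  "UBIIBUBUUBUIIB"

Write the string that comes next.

UBIIBUBUUBUIIBUBIIBUBUBIIBUBUBUUBUIIB

Applying the rule to each of the 14 symbols of UBIIBUBUUBUIIB gives the pieces UB IIB UBU UBU IIB UB IIB UB UB IIB UB UBU UBU IIB, which concatenate to the answer.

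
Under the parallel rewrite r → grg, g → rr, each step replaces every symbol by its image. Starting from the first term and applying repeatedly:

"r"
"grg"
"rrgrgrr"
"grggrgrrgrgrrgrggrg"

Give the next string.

rrgrgrrrrgrgrrgrggrgrrgrgrrgrggrgrrgrgrrrrgrgrr

Replace each of the 19 characters of grggrgrrgrgrrgrggrg in place — rr grg rr rr grg rr grg grg rr grg rr grg grg rr grg rr rr grg rr — and concatenate.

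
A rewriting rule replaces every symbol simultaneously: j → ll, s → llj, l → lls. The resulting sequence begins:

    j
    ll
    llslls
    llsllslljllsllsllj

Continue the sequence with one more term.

llsllslljllsllslljllsllsllllsllslljllsllslljllsllsll

φ(llsllslljllsllsllj) expands symbol-by-symbol to lls lls llj lls lls llj lls lls ll lls lls llj lls lls llj lls lls ll; joining the 18 pieces gives the next term.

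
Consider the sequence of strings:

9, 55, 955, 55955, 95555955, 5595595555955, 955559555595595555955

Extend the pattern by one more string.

Each term (from the third on) is the two preceding terms concatenated in order: term 3 = 9·55 = 955.
Continuing: 5595595555955 · 955559555595595555955 gives term 8.

5595595555955955559555595595555955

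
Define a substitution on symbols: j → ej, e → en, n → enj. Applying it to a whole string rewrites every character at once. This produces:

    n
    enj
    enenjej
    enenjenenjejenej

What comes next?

enenjenenjejenenjenenjejenejenenjenej

Replace each of the 16 characters of enenjenenjejenej in place — en enj en enj ej en enj en enj ej en ej en enj en ej — and concatenate.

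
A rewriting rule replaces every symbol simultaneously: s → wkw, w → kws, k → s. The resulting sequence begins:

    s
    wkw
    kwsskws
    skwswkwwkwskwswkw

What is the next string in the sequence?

Applying the rule to each of the 17 symbols of skwswkwwkwskwswkw gives the pieces wkw s kws wkw kws s kws kws s kws wkw s kws wkw kws s kws, which concatenate to the answer.

wkwskwswkwkwsskwskwsskwswkwskwswkwkwsskws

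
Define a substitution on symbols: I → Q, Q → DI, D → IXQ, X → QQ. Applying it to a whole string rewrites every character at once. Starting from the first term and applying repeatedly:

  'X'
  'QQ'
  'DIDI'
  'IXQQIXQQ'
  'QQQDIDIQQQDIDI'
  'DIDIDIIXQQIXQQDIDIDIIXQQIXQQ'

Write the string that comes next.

Rewriting the 28 symbols of DIDIDIIXQQIXQQDIDIDIIXQQIXQQ one by one yields IXQ Q IXQ Q IXQ Q Q QQ DI DI Q QQ DI DI IXQ Q IXQ Q IXQ Q Q QQ DI DI Q QQ DI DI; concatenated:

IXQQIXQQIXQQQQQDIDIQQQDIDIIXQQIXQQIXQQQQQDIDIQQQDIDI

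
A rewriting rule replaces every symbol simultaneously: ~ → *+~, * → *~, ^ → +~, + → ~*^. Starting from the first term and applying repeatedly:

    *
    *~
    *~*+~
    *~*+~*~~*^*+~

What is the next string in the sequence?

Rewriting the 13 symbols of *~*+~*~~*^*+~ one by one yields *~ *+~ *~ ~*^ *+~ *~ *+~ *+~ *~ +~ *~ ~*^ *+~; concatenated:

*~*+~*~~*^*+~*~*+~*+~*~+~*~~*^*+~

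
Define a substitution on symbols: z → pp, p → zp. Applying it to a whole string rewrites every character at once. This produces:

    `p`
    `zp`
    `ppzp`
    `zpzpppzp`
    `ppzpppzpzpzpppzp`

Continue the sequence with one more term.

Rewriting the 16 symbols of ppzpppzpzpzpppzp one by one yields zp zp pp zp zp zp pp zp pp zp pp zp zp zp pp zp; concatenated:

zpzpppzpzpzpppzpppzpppzpzpzpppzp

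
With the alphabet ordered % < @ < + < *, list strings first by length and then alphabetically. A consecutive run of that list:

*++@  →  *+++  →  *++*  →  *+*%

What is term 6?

Advancing 2 positions from *+*% through *+*% → *+*@ reaches term 6.

*+*+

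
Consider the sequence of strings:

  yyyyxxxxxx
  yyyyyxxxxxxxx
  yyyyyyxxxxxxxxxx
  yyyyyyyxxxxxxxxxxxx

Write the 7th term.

yyyyyyyyyyxxxxxxxxxxxxxxxxxx

Term n consists of n+1 y's, followed by 2n x's, where the shown terms are n = 3, 4, 5, 6.
For term 7, n = 9, so the run lengths are 10, 18.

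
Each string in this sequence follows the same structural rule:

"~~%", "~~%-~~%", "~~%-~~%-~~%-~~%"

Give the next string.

~~%-~~%-~~%-~~%-~~%-~~%-~~%-~~%

s(k+1) = s(k)·-·s(k) — each term doubles the last with '-' between the halves.
One more doubling of ~~%-~~%-~~%-~~% gives the answer.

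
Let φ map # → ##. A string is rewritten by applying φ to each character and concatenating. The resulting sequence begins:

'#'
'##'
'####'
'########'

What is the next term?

################

Rewriting each symbol of ########: #→##, #→##, #→##, #→##, #→##, #→##, #→##, #→##, which concatenates to ## ## ## ## ## ## ## ##.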